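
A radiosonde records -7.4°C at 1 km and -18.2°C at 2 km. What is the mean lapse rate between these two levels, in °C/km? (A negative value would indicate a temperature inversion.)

10.8°C/km

Γ = −ΔT/Δz = (-7.4 − (-18.2)) / (2000 − 1000) m
  = 10.8°C / 1 km = 10.8°C/km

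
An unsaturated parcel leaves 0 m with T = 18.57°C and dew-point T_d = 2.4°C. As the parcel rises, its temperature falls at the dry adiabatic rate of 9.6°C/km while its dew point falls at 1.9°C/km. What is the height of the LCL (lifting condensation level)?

2100 m

T and T_d converge at 9.6 − 1.9 = 7.7°C per km
Height above start = (18.57 − 2.4) / 7.7 = 2.1 km
LCL altitude = 0 m + 2100 m = 2100 m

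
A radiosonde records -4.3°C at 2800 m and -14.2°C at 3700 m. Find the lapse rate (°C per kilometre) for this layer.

11°C/km

Γ = −ΔT/Δz = (-4.3 − (-14.2)) / (3700 − 2800) m
  = 9.9°C / 0.9 km = 11°C/km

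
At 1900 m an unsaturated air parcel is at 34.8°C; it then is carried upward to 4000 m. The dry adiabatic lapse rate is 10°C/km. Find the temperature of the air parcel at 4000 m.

13.8°C

Dry adiabatic to 4000 m: -10 × 2.1 km = -21°C, so T = 13.8°C.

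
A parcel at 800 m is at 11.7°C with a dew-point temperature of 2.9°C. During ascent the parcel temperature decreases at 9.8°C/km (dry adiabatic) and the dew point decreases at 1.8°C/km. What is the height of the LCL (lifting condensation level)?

T and T_d converge at 9.8 − 1.8 = 8°C per km
Height above start = (11.7 − 2.9) / 8 = 1.1 km
LCL altitude = 800 m + 1100 m = 1900 m

1900 m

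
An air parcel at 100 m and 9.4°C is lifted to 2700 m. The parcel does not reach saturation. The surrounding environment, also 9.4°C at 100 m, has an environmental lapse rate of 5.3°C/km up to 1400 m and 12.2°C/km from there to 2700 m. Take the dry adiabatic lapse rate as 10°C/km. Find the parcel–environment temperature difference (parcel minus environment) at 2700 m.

Parcel:
  Dry to 2700 m: -10 × 2.6 km = -26°C, so T = -16.6°C.
Environment:
  Environment, lower layer to 1400 m: -5.3 × 1.3 km = -6.89°C, so T = 2.51°C.
  Environment, upper layer to 2700 m: -12.2 × 1.3 km = -15.86°C, so T = -13.35°C.
T_parcel − T_env = -16.6 − (-13.35) = -3.25°C

-3.25°C (parcel cooler than environment)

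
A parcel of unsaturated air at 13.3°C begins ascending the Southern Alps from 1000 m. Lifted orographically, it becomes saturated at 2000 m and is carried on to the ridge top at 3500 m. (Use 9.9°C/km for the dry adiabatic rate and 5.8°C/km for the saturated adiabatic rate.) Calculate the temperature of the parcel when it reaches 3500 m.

Dry to 2000 m: -9.9 × 1 km = -9.9°C, so T = 3.4°C.
Saturated to 3500 m: -5.8 × 1.5 km = -8.7°C, so T = -5.3°C.

-5.3°C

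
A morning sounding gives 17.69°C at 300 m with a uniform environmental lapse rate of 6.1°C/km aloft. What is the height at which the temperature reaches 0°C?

Height above start = (17.69 − 0) / 6.1 = 2.9 km
Altitude = 300 m + 2900 m = 3200 m

3200 m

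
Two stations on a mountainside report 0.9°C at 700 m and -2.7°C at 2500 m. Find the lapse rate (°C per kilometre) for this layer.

2°C/km

Γ = −ΔT/Δz = (0.9 − (-2.7)) / (2500 − 700) m
  = 3.6°C / 1.8 km = 2°C/km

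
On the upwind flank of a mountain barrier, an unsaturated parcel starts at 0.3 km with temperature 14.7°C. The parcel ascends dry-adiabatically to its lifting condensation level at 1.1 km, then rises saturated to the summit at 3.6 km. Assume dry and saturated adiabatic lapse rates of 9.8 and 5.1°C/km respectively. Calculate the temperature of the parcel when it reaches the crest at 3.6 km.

300–1100 m, dry: Δz = 0.8 km ⇒ ΔT = -7.84°C; T = 6.86°C
1100–3600 m, saturated: Δz = 2.5 km ⇒ ΔT = -12.75°C; T = -5.89°C

-5.89°C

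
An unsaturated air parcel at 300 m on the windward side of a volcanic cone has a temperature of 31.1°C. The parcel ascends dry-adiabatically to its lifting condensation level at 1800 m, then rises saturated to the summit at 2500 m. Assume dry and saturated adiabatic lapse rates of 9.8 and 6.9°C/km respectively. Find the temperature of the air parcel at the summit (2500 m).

Dry to 1800 m: -9.8 × 1.5 km = -14.7°C, so T = 16.4°C.
Saturated to 2500 m: -6.9 × 0.7 km = -4.83°C, so T = 11.57°C.

11.57°C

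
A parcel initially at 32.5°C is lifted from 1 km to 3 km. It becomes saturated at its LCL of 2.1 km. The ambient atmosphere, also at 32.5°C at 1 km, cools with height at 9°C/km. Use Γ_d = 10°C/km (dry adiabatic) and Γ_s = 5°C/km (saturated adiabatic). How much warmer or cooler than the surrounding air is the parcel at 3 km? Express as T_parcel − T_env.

+2.5°C (parcel warmer than environment)

Parcel:
  Dry to 2100 m: -10 × 1.1 km = -11°C, so T = 21.5°C.
  Saturated to 3000 m: -5 × 0.9 km = -4.5°C, so T = 17°C.
Environment:
  Environment to 3000 m: -9 × 2 km = -18°C, so T = 14.5°C.
T_parcel − T_env = 17 − 14.5 = +2.5°C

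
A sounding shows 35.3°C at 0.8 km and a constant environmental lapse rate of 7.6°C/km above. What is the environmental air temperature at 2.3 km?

23.9°C

800–2300 m, environmental: Δz = 1.5 km ⇒ ΔT = -11.4°C; T = 23.9°C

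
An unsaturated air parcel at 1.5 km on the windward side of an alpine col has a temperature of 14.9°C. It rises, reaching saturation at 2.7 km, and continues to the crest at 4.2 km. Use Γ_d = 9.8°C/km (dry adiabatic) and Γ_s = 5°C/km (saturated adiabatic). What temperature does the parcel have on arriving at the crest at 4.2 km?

-4.36°C

1500–2700 m, dry: Δz = 1.2 km ⇒ ΔT = -11.76°C; T = 3.14°C
2700–4200 m, saturated: Δz = 1.5 km ⇒ ΔT = -7.5°C; T = -4.36°C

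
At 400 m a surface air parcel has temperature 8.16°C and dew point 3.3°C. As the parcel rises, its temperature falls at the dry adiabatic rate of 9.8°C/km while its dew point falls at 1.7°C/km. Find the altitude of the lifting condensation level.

1000 m

T and T_d converge at 9.8 − 1.7 = 8.1°C per km
Height above start = (8.16 − 3.3) / 8.1 = 0.6 km
LCL altitude = 400 m + 600 m = 1000 m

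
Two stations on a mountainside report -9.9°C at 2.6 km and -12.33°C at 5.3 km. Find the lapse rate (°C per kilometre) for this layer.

0.9°C/km

Γ = −ΔT/Δz = (-9.9 − (-12.33)) / (5300 − 2600) m
  = 2.43°C / 2.7 km = 0.9°C/km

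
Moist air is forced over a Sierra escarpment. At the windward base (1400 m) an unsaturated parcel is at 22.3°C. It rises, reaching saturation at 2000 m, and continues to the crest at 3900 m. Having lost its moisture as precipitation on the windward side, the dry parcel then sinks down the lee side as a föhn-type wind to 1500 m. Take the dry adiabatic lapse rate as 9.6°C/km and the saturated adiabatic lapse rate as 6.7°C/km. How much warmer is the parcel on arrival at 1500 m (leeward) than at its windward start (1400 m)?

1400–2000 m, dry: Δz = 0.6 km ⇒ ΔT = -5.76°C; T = 16.54°C
2000–3900 m, saturated: Δz = 1.9 km ⇒ ΔT = -12.73°C; T = 3.81°C
3900–1500 m, dry descent: Δz = 2.4 km ⇒ ΔT = +23.04°C; T = 26.85°C
Net change vs windward start: 26.85 − 22.3 = +4.55°C

+4.55°C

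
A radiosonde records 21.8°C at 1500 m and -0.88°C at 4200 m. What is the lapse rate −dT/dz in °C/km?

Γ = −ΔT/Δz = (21.8 − (-0.88)) / (4200 − 1500) m
  = 22.68°C / 2.7 km = 8.4°C/km

8.4°C/km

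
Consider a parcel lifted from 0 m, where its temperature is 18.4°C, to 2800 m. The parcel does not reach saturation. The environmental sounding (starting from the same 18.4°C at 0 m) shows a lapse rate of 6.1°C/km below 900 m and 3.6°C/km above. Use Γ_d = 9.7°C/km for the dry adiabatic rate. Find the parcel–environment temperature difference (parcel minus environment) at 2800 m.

-14.83°C (parcel cooler than environment)

Parcel:
  0–2800 m, dry: Δz = 2.8 km ⇒ ΔT = -27.16°C; T = -8.76°C
Environment:
  0–900 m, environment, lower layer: Δz = 0.9 km ⇒ ΔT = -5.49°C; T = 12.91°C
  900–2800 m, environment, upper layer: Δz = 1.9 km ⇒ ΔT = -6.84°C; T = 6.07°C
T_parcel − T_env = -8.76 − 6.07 = -14.83°C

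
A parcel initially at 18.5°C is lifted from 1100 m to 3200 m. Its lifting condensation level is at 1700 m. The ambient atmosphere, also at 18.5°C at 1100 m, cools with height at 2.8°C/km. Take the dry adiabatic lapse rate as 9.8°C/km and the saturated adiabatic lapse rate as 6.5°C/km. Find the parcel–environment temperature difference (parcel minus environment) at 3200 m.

Parcel:
  Dry to 1700 m: -9.8 × 0.6 km = -5.88°C, so T = 12.62°C.
  Saturated to 3200 m: -6.5 × 1.5 km = -9.75°C, so T = 2.87°C.
Environment:
  Environment to 3200 m: -2.8 × 2.1 km = -5.88°C, so T = 12.62°C.
T_parcel − T_env = 2.87 − 12.62 = -9.75°C

-9.75°C (parcel cooler than environment)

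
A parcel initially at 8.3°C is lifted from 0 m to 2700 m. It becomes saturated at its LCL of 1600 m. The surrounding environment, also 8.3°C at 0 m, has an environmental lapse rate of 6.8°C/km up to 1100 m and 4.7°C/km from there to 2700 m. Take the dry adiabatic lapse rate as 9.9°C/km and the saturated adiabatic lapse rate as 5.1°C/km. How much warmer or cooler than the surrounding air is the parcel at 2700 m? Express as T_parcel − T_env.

-6.45°C (parcel cooler than environment)

Parcel:
  Dry to 1600 m: -9.9 × 1.6 km = -15.84°C, so T = -7.54°C.
  Saturated to 2700 m: -5.1 × 1.1 km = -5.61°C, so T = -13.15°C.
Environment:
  Environment, lower layer to 1100 m: -6.8 × 1.1 km = -7.48°C, so T = 0.82°C.
  Environment, upper layer to 2700 m: -4.7 × 1.6 km = -7.52°C, so T = -6.7°C.
T_parcel − T_env = -13.15 − (-6.7) = -6.45°C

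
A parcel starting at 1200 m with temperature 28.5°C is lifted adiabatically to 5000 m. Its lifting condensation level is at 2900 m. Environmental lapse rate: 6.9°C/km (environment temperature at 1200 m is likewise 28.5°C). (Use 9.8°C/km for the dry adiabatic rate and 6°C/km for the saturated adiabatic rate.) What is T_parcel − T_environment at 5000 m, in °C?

-3.04°C (parcel cooler than environment)

Parcel:
  From 1200 m to 2900 m (dry): cools by 9.8 × 1.7 = 16.66°C, giving 11.84°C.
  From 2900 m to 5000 m (saturated): cools by 6 × 2.1 = 12.6°C, giving -0.76°C.
Environment:
  From 1200 m to 5000 m (environment): cools by 6.9 × 3.8 = 26.22°C, giving 2.28°C.
T_parcel − T_env = -0.76 − 2.28 = -3.04°C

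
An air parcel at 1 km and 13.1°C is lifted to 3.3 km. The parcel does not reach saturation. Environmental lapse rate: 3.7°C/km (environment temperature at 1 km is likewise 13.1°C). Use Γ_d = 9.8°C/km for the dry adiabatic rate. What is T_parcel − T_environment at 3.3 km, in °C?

-14.03°C (parcel cooler than environment)

Parcel:
  1000–3300 m, dry: Δz = 2.3 km ⇒ ΔT = -22.54°C; T = -9.44°C
Environment:
  1000–3300 m, environment: Δz = 2.3 km ⇒ ΔT = -8.51°C; T = 4.59°C
T_parcel − T_env = -9.44 − 4.59 = -14.03°C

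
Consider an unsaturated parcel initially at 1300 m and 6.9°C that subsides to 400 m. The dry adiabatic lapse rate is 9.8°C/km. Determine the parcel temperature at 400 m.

Dry adiabatic to 400 m: +9.8 × 0.9 km = +8.82°C, so T = 15.72°C.

15.72°C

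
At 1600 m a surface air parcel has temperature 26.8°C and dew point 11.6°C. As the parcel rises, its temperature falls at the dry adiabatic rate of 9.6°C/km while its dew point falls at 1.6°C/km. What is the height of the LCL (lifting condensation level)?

3500 m

T and T_d converge at 9.6 − 1.6 = 8°C per km
Height above start = (26.8 − 11.6) / 8 = 1.9 km
LCL altitude = 1600 m + 1900 m = 3500 m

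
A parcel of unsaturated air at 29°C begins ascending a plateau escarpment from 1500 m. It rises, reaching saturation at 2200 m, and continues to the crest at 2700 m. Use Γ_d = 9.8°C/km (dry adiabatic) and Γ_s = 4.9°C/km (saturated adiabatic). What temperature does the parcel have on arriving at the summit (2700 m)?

19.69°C

Dry to 2200 m: -9.8 × 0.7 km = -6.86°C, so T = 22.14°C.
Saturated to 2700 m: -4.9 × 0.5 km = -2.45°C, so T = 19.69°C.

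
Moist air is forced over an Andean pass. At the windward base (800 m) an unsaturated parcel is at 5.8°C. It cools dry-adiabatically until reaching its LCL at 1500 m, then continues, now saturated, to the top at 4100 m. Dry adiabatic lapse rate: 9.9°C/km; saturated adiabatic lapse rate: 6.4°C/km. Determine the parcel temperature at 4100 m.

-17.77°C

800–1500 m, dry: Δz = 0.7 km ⇒ ΔT = -6.93°C; T = -1.13°C
1500–4100 m, saturated: Δz = 2.6 km ⇒ ΔT = -16.64°C; T = -17.77°C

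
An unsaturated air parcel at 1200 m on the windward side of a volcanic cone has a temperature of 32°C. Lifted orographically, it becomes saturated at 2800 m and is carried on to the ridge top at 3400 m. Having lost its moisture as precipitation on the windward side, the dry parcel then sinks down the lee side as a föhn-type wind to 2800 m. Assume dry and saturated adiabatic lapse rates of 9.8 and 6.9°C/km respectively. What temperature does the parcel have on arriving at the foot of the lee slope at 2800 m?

Dry to 2800 m: -9.8 × 1.6 km = -15.68°C, so T = 16.32°C.
Saturated to 3400 m: -6.9 × 0.6 km = -4.14°C, so T = 12.18°C.
Dry descent to 2800 m: +9.8 × 0.6 km = +5.88°C, so T = 18.06°C.

18.06°C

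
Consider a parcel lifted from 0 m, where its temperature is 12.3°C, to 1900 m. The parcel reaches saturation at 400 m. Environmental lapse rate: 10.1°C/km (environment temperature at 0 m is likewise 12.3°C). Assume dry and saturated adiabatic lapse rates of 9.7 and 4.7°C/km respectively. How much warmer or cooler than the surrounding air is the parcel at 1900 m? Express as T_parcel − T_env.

Parcel:
  Dry to 400 m: -9.7 × 0.4 km = -3.88°C, so T = 8.42°C.
  Saturated to 1900 m: -4.7 × 1.5 km = -7.05°C, so T = 1.37°C.
Environment:
  Environment to 1900 m: -10.1 × 1.9 km = -19.19°C, so T = -6.89°C.
T_parcel − T_env = 1.37 − (-6.89) = +8.26°C

+8.26°C (parcel warmer than environment)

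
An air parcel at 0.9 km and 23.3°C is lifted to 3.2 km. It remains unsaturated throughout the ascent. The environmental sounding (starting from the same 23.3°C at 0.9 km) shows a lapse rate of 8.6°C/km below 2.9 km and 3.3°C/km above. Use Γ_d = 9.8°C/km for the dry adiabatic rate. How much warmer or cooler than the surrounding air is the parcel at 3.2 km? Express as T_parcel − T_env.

-4.35°C (parcel cooler than environment)

Parcel:
  900–3200 m, dry: Δz = 2.3 km ⇒ ΔT = -22.54°C; T = 0.76°C
Environment:
  900–2900 m, environment, lower layer: Δz = 2 km ⇒ ΔT = -17.2°C; T = 6.1°C
  2900–3200 m, environment, upper layer: Δz = 0.3 km ⇒ ΔT = -0.99°C; T = 5.11°C
T_parcel − T_env = 0.76 − 5.11 = -4.35°C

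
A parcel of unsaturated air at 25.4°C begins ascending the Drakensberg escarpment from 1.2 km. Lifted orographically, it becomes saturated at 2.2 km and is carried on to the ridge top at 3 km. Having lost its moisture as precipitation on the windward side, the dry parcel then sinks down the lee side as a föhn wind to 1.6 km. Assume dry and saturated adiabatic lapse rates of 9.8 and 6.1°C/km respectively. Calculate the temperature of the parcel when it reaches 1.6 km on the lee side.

24.44°C

Dry to 2200 m: -9.8 × 1 km = -9.8°C, so T = 15.6°C.
Saturated to 3000 m: -6.1 × 0.8 km = -4.88°C, so T = 10.72°C.
Dry descent to 1600 m: +9.8 × 1.4 km = +13.72°C, so T = 24.44°C.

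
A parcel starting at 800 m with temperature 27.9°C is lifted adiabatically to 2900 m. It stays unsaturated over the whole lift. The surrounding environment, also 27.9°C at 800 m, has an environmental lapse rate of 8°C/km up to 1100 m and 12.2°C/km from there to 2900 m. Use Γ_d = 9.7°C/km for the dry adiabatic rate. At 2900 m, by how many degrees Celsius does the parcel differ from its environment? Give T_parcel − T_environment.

+3.99°C (parcel warmer than environment)

Parcel:
  800 → 2900 m (dry, 9.7°C/km): ΔT = -9.7 × 2.1 = -20.37°C → T = 7.53°C
Environment:
  800 → 1100 m (environment, lower layer, 8°C/km): ΔT = -8 × 0.3 = -2.4°C → T = 25.5°C
  1100 → 2900 m (environment, upper layer, 12.2°C/km): ΔT = -12.2 × 1.8 = -21.96°C → T = 3.54°C
T_parcel − T_env = 7.53 − 3.54 = +3.99°C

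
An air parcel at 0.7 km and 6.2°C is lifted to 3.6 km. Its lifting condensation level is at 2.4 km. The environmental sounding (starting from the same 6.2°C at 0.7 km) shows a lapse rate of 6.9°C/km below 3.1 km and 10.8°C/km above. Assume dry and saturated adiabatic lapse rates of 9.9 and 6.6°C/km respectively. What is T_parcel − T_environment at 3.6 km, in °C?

-2.79°C (parcel cooler than environment)

Parcel:
  From 700 m to 2400 m (dry): cools by 9.9 × 1.7 = 16.83°C, giving -10.63°C.
  From 2400 m to 3600 m (saturated): cools by 6.6 × 1.2 = 7.92°C, giving -18.55°C.
Environment:
  From 700 m to 3100 m (environment, lower layer): cools by 6.9 × 2.4 = 16.56°C, giving -10.36°C.
  From 3100 m to 3600 m (environment, upper layer): cools by 10.8 × 0.5 = 5.4°C, giving -15.76°C.
T_parcel − T_env = -18.55 − (-15.76) = -2.79°C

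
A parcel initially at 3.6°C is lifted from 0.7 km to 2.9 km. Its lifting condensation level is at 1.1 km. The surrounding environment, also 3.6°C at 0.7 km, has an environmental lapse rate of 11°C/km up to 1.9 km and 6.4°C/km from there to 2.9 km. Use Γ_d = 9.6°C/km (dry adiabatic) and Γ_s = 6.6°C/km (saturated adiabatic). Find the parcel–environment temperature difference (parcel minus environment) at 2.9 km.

Parcel:
  700–1100 m, dry: Δz = 0.4 km ⇒ ΔT = -3.84°C; T = -0.24°C
  1100–2900 m, saturated: Δz = 1.8 km ⇒ ΔT = -11.88°C; T = -12.12°C
Environment:
  700–1900 m, environment, lower layer: Δz = 1.2 km ⇒ ΔT = -13.2°C; T = -9.6°C
  1900–2900 m, environment, upper layer: Δz = 1 km ⇒ ΔT = -6.4°C; T = -16°C
T_parcel − T_env = -12.12 − (-16) = +3.88°C

+3.88°C (parcel warmer than environment)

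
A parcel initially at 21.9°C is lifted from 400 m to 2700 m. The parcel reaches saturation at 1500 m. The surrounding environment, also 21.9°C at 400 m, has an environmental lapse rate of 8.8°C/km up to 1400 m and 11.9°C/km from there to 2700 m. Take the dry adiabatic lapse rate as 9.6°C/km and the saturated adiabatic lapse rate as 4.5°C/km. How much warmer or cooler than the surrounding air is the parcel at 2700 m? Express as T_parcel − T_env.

Parcel:
  400 → 1500 m (dry, 9.6°C/km): ΔT = -9.6 × 1.1 = -10.56°C → T = 11.34°C
  1500 → 2700 m (saturated, 4.5°C/km): ΔT = -4.5 × 1.2 = -5.4°C → T = 5.94°C
Environment:
  400 → 1400 m (environment, lower layer, 8.8°C/km): ΔT = -8.8 × 1 = -8.8°C → T = 13.1°C
  1400 → 2700 m (environment, upper layer, 11.9°C/km): ΔT = -11.9 × 1.3 = -15.47°C → T = -2.37°C
T_parcel − T_env = 5.94 − (-2.37) = +8.31°C

+8.31°C (parcel warmer than environment)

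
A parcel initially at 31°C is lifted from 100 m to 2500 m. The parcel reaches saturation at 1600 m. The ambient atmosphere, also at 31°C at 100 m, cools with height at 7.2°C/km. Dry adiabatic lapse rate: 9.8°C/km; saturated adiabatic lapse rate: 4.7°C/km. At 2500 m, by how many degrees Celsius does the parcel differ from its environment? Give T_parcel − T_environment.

-1.65°C (parcel cooler than environment)

Parcel:
  100–1600 m, dry: Δz = 1.5 km ⇒ ΔT = -14.7°C; T = 16.3°C
  1600–2500 m, saturated: Δz = 0.9 km ⇒ ΔT = -4.23°C; T = 12.07°C
Environment:
  100–2500 m, environment: Δz = 2.4 km ⇒ ΔT = -17.28°C; T = 13.72°C
T_parcel − T_env = 12.07 − 13.72 = -1.65°C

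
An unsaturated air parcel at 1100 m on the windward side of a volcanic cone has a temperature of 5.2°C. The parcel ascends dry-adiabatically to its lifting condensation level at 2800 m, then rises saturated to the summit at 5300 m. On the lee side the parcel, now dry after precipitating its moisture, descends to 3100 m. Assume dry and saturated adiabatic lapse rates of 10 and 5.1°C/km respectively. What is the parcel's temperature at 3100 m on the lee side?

1100 → 2800 m (dry, 10°C/km): ΔT = -10 × 1.7 = -17°C → T = -11.8°C
2800 → 5300 m (saturated, 5.1°C/km): ΔT = -5.1 × 2.5 = -12.75°C → T = -24.55°C
5300 → 3100 m (dry descent, 10°C/km): ΔT = +10 × 2.2 = +22°C → T = -2.55°C

-2.55°C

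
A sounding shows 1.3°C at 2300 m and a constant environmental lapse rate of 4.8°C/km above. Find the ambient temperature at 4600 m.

From 2300 m to 4600 m (environmental): cools by 4.8 × 2.3 = 11.04°C, giving -9.74°C.

-9.74°C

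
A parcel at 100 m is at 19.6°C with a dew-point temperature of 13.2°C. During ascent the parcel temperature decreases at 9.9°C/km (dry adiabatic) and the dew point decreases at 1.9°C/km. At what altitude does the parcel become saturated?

T and T_d converge at 9.9 − 1.9 = 8°C per km
Height above start = (19.6 − 13.2) / 8 = 0.8 km
LCL altitude = 100 m + 800 m = 900 m

900 m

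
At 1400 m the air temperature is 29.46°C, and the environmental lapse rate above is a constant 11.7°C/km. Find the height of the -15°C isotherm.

Height above start = (29.46 − (-15)) / 11.7 = 3.8 km
Altitude = 1400 m + 3800 m = 5200 m

5200 m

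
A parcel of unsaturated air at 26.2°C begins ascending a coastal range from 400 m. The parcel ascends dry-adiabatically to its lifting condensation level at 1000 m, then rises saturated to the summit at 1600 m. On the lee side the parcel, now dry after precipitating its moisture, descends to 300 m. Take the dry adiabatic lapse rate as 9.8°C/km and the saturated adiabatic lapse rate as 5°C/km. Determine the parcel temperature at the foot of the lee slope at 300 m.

Dry to 1000 m: -9.8 × 0.6 km = -5.88°C, so T = 20.32°C.
Saturated to 1600 m: -5 × 0.6 km = -3°C, so T = 17.32°C.
Dry descent to 300 m: +9.8 × 1.3 km = +12.74°C, so T = 30.06°C.

30.06°C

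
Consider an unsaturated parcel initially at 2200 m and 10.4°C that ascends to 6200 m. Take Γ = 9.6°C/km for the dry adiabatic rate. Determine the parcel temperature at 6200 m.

From 2200 m to 6200 m (dry adiabatic): cools by 9.6 × 4 = 38.4°C, giving -28°C.

-28°C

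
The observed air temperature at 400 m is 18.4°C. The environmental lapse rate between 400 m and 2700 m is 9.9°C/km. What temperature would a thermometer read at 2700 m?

Environmental to 2700 m: -9.9 × 2.3 km = -22.77°C, so T = -4.37°C.

-4.37°C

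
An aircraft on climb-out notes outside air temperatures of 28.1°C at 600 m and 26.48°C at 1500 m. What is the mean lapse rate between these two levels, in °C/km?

Γ = −ΔT/Δz = (28.1 − 26.48) / (1500 − 600) m
  = 1.62°C / 0.9 km = 1.8°C/km

1.8°C/km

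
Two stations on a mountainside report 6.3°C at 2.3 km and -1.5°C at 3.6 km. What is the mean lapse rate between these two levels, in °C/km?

Γ = −ΔT/Δz = (6.3 − (-1.5)) / (3600 − 2300) m
  = 7.8°C / 1.3 km = 6°C/km

6°C/km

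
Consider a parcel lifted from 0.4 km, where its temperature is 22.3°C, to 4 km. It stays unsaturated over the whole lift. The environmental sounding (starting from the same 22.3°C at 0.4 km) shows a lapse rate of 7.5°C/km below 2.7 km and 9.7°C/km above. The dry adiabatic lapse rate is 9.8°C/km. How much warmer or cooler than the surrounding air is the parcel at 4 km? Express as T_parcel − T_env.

Parcel:
  From 400 m to 4000 m (dry): cools by 9.8 × 3.6 = 35.28°C, giving -12.98°C.
Environment:
  From 400 m to 2700 m (environment, lower layer): cools by 7.5 × 2.3 = 17.25°C, giving 5.05°C.
  From 2700 m to 4000 m (environment, upper layer): cools by 9.7 × 1.3 = 12.61°C, giving -7.56°C.
T_parcel − T_env = -12.98 − (-7.56) = -5.42°C

-5.42°C (parcel cooler than environment)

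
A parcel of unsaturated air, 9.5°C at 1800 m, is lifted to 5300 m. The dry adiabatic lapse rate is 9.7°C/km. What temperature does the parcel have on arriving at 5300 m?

-24.45°C

From 1800 m to 5300 m (dry adiabatic): cools by 9.7 × 3.5 = 33.95°C, giving -24.45°C.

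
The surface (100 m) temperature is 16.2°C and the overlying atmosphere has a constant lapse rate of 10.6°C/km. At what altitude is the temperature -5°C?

2100 m

Height above start = (16.2 − (-5)) / 10.6 = 2 km
Altitude = 100 m + 2000 m = 2100 m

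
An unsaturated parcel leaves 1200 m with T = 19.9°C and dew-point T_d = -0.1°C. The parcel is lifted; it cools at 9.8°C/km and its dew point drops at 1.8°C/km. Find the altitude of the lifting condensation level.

3700 m

T and T_d converge at 9.8 − 1.8 = 8°C per km
Height above start = (19.9 − (-0.1)) / 8 = 2.5 km
LCL altitude = 1200 m + 2500 m = 3700 m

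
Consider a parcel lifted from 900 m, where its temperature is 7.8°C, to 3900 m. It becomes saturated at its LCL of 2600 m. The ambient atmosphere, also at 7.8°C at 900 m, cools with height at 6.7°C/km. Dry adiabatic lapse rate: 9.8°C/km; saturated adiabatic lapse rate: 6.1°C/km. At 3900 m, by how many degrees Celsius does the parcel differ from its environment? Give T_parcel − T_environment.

-4.49°C (parcel cooler than environment)

Parcel:
  From 900 m to 2600 m (dry): cools by 9.8 × 1.7 = 16.66°C, giving -8.86°C.
  From 2600 m to 3900 m (saturated): cools by 6.1 × 1.3 = 7.93°C, giving -16.79°C.
Environment:
  From 900 m to 3900 m (environment): cools by 6.7 × 3 = 20.1°C, giving -12.3°C.
T_parcel − T_env = -16.79 − (-12.3) = -4.49°C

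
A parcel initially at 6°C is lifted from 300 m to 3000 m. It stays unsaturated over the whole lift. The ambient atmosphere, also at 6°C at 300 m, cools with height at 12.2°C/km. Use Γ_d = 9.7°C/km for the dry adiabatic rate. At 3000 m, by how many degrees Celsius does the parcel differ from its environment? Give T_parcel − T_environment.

Parcel:
  300 → 3000 m (dry, 9.7°C/km): ΔT = -9.7 × 2.7 = -26.19°C → T = -20.19°C
Environment:
  300 → 3000 m (environment, 12.2°C/km): ΔT = -12.2 × 2.7 = -32.94°C → T = -26.94°C
T_parcel − T_env = -20.19 − (-26.94) = +6.75°C

+6.75°C (parcel warmer than environment)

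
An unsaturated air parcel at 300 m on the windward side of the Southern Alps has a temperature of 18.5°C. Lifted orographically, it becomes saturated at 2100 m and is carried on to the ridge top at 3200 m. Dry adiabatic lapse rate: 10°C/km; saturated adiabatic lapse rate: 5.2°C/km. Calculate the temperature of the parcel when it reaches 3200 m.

Dry to 2100 m: -10 × 1.8 km = -18°C, so T = 0.5°C.
Saturated to 3200 m: -5.2 × 1.1 km = -5.72°C, so T = -5.22°C.

-5.22°C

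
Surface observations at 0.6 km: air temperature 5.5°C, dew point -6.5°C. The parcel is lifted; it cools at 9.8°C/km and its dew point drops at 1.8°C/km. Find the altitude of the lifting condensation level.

2.1 km

T and T_d converge at 9.8 − 1.8 = 8°C per km
Height above start = (5.5 − (-6.5)) / 8 = 1.5 km
LCL altitude = 600 m + 1500 m = 2100 m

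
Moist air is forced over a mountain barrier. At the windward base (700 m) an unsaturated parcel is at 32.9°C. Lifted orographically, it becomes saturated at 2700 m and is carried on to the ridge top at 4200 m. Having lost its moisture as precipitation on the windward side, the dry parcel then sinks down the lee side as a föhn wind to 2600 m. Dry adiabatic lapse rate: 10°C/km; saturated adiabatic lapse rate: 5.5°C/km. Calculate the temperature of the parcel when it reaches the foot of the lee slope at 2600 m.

20.65°C

700–2700 m, dry: Δz = 2 km ⇒ ΔT = -20°C; T = 12.9°C
2700–4200 m, saturated: Δz = 1.5 km ⇒ ΔT = -8.25°C; T = 4.65°C
4200–2600 m, dry descent: Δz = 1.6 km ⇒ ΔT = +16°C; T = 20.65°C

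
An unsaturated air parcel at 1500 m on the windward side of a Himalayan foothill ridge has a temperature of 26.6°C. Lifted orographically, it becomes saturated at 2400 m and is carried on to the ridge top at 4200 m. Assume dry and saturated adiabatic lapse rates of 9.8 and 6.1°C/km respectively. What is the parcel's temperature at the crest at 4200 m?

6.8°C

From 1500 m to 2400 m (dry): cools by 9.8 × 0.9 = 8.82°C, giving 17.78°C.
From 2400 m to 4200 m (saturated): cools by 6.1 × 1.8 = 10.98°C, giving 6.8°C.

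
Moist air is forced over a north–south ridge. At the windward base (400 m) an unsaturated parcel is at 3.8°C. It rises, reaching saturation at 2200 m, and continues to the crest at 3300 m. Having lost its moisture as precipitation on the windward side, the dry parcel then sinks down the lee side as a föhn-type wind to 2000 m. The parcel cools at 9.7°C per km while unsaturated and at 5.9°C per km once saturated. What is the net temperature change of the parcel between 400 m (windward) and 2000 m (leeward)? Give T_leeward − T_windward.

Dry to 2200 m: -9.7 × 1.8 km = -17.46°C, so T = -13.66°C.
Saturated to 3300 m: -5.9 × 1.1 km = -6.49°C, so T = -20.15°C.
Dry descent to 2000 m: +9.7 × 1.3 km = +12.61°C, so T = -7.54°C.
Net change vs windward start: -7.54 − 3.8 = -11.34°C

-11.34°C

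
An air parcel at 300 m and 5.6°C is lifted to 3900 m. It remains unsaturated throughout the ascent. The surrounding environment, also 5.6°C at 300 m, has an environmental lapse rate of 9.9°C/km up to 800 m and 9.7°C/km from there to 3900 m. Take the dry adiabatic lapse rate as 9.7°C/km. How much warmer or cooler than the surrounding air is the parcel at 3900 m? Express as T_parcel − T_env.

+0.1°C (parcel warmer than environment)

Parcel:
  300–3900 m, dry: Δz = 3.6 km ⇒ ΔT = -34.92°C; T = -29.32°C
Environment:
  300–800 m, environment, lower layer: Δz = 0.5 km ⇒ ΔT = -4.95°C; T = 0.65°C
  800–3900 m, environment, upper layer: Δz = 3.1 km ⇒ ΔT = -30.07°C; T = -29.42°C
T_parcel − T_env = -29.32 − (-29.42) = +0.1°C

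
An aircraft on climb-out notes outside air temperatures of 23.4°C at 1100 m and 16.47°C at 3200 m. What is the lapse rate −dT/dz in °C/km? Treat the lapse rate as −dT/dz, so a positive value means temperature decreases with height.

Γ = −ΔT/Δz = (23.4 − 16.47) / (3200 − 1100) m
  = 6.93°C / 2.1 km = 3.3°C/km

3.3°C/km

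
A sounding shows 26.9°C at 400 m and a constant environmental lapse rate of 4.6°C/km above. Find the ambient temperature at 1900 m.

20°C

400–1900 m, environmental: Δz = 1.5 km ⇒ ΔT = -6.9°C; T = 20°C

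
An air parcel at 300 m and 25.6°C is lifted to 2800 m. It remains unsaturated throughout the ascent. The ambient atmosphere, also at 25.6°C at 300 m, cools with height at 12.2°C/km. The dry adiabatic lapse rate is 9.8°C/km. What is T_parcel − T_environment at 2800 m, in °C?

Parcel:
  300–2800 m, dry: Δz = 2.5 km ⇒ ΔT = -24.5°C; T = 1.1°C
Environment:
  300–2800 m, environment: Δz = 2.5 km ⇒ ΔT = -30.5°C; T = -4.9°C
T_parcel − T_env = 1.1 − (-4.9) = +6°C

+6°C (parcel warmer than environment)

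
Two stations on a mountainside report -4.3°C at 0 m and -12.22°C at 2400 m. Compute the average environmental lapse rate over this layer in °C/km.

Γ = −ΔT/Δz = (-4.3 − (-12.22)) / (2400 − 0) m
  = 7.92°C / 2.4 km = 3.3°C/km

3.3°C/km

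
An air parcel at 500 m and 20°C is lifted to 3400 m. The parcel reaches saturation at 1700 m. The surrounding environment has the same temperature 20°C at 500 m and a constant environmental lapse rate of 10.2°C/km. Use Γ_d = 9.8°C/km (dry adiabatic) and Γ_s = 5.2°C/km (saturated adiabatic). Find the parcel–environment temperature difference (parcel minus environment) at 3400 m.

Parcel:
  From 500 m to 1700 m (dry): cools by 9.8 × 1.2 = 11.76°C, giving 8.24°C.
  From 1700 m to 3400 m (saturated): cools by 5.2 × 1.7 = 8.84°C, giving -0.6°C.
Environment:
  From 500 m to 3400 m (environment): cools by 10.2 × 2.9 = 29.58°C, giving -9.58°C.
T_parcel − T_env = -0.6 − (-9.58) = +8.98°C

+8.98°C (parcel warmer than environment)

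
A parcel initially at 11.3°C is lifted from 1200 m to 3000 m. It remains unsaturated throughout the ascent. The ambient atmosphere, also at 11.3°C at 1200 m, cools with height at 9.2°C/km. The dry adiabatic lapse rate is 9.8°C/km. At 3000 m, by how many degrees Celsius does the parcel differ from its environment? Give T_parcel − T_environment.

-1.08°C (parcel cooler than environment)

Parcel:
  1200–3000 m, dry: Δz = 1.8 km ⇒ ΔT = -17.64°C; T = -6.34°C
Environment:
  1200–3000 m, environment: Δz = 1.8 km ⇒ ΔT = -16.56°C; T = -5.26°C
T_parcel − T_env = -6.34 − (-5.26) = -1.08°C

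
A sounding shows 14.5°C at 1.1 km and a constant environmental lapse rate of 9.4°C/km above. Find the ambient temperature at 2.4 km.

2.28°C

1100 → 2400 m (environmental, 9.4°C/km): ΔT = -9.4 × 1.3 = -12.22°C → T = 2.28°C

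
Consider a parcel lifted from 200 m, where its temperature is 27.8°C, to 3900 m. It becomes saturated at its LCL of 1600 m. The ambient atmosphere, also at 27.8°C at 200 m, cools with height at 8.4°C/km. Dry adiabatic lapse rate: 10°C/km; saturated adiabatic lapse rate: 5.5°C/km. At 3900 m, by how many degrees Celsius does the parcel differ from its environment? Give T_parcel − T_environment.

+4.43°C (parcel warmer than environment)

Parcel:
  Dry to 1600 m: -10 × 1.4 km = -14°C, so T = 13.8°C.
  Saturated to 3900 m: -5.5 × 2.3 km = -12.65°C, so T = 1.15°C.
Environment:
  Environment to 3900 m: -8.4 × 3.7 km = -31.08°C, so T = -3.28°C.
T_parcel − T_env = 1.15 − (-3.28) = +4.43°C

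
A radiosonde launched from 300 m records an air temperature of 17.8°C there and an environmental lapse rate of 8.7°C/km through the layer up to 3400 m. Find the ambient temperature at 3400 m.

300 → 3400 m (environmental, 8.7°C/km): ΔT = -8.7 × 3.1 = -26.97°C → T = -9.17°C

-9.17°C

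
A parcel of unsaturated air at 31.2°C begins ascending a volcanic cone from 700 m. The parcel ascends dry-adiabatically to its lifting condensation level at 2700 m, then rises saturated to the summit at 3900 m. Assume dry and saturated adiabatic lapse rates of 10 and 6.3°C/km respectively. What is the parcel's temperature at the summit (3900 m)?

From 700 m to 2700 m (dry): cools by 10 × 2 = 20°C, giving 11.2°C.
From 2700 m to 3900 m (saturated): cools by 6.3 × 1.2 = 7.56°C, giving 3.64°C.

3.64°C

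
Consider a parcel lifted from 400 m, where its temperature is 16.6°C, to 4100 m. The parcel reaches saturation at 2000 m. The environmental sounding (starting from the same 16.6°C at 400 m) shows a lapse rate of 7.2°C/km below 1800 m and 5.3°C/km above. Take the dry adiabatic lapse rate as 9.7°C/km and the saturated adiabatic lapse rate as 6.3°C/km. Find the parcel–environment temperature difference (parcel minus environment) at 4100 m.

Parcel:
  400–2000 m, dry: Δz = 1.6 km ⇒ ΔT = -15.52°C; T = 1.08°C
  2000–4100 m, saturated: Δz = 2.1 km ⇒ ΔT = -13.23°C; T = -12.15°C
Environment:
  400–1800 m, environment, lower layer: Δz = 1.4 km ⇒ ΔT = -10.08°C; T = 6.52°C
  1800–4100 m, environment, upper layer: Δz = 2.3 km ⇒ ΔT = -12.19°C; T = -5.67°C
T_parcel − T_env = -12.15 − (-5.67) = -6.48°C

-6.48°C (parcel cooler than environment)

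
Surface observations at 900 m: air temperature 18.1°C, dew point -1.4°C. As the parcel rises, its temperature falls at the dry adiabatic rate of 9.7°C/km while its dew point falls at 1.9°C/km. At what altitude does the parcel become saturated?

3400 m

T and T_d converge at 9.7 − 1.9 = 7.8°C per km
Height above start = (18.1 − (-1.4)) / 7.8 = 2.5 km
LCL altitude = 900 m + 2500 m = 3400 m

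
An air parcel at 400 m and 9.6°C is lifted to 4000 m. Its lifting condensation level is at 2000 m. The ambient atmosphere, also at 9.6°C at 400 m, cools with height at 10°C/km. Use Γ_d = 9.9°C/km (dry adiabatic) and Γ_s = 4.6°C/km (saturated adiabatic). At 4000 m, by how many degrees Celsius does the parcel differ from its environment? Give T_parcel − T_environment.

Parcel:
  Dry to 2000 m: -9.9 × 1.6 km = -15.84°C, so T = -6.24°C.
  Saturated to 4000 m: -4.6 × 2 km = -9.2°C, so T = -15.44°C.
Environment:
  Environment to 4000 m: -10 × 3.6 km = -36°C, so T = -26.4°C.
T_parcel − T_env = -15.44 − (-26.4) = +10.96°C

+10.96°C (parcel warmer than environment)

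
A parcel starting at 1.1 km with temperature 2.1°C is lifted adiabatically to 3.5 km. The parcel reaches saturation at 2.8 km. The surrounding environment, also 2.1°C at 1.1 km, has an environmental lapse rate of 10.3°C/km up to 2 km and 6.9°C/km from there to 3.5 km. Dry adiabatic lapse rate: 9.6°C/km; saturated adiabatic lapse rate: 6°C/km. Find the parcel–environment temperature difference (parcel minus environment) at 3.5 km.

-0.9°C (parcel cooler than environment)

Parcel:
  Dry to 2800 m: -9.6 × 1.7 km = -16.32°C, so T = -14.22°C.
  Saturated to 3500 m: -6 × 0.7 km = -4.2°C, so T = -18.42°C.
Environment:
  Environment, lower layer to 2000 m: -10.3 × 0.9 km = -9.27°C, so T = -7.17°C.
  Environment, upper layer to 3500 m: -6.9 × 1.5 km = -10.35°C, so T = -17.52°C.
T_parcel − T_env = -18.42 − (-17.52) = -0.9°C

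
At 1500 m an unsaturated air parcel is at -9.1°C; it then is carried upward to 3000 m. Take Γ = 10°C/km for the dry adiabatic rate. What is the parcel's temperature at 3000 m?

-24.1°C

1500–3000 m, dry adiabatic: Δz = 1.5 km ⇒ ΔT = -15°C; T = -24.1°C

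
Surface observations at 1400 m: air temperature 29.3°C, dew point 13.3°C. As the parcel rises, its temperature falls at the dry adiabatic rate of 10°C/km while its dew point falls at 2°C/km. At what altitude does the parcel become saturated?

3400 m

T and T_d converge at 10 − 2 = 8°C per km
Height above start = (29.3 − 13.3) / 8 = 2 km
LCL altitude = 1400 m + 2000 m = 3400 m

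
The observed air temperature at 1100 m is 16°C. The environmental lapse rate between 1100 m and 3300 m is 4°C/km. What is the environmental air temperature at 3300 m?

7.2°C

From 1100 m to 3300 m (environmental): cools by 4 × 2.2 = 8.8°C, giving 7.2°C.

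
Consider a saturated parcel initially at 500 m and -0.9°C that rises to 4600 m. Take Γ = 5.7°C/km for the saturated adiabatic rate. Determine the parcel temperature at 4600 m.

From 500 m to 4600 m (saturated adiabatic): cools by 5.7 × 4.1 = 23.37°C, giving -24.27°C.

-24.27°C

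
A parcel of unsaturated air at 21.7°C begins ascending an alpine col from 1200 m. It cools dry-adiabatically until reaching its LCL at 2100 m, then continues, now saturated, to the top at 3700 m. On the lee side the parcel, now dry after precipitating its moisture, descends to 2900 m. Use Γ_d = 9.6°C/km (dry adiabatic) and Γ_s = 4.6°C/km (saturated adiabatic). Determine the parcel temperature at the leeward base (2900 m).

13.38°C

Dry to 2100 m: -9.6 × 0.9 km = -8.64°C, so T = 13.06°C.
Saturated to 3700 m: -4.6 × 1.6 km = -7.36°C, so T = 5.7°C.
Dry descent to 2900 m: +9.6 × 0.8 km = +7.68°C, so T = 13.38°C.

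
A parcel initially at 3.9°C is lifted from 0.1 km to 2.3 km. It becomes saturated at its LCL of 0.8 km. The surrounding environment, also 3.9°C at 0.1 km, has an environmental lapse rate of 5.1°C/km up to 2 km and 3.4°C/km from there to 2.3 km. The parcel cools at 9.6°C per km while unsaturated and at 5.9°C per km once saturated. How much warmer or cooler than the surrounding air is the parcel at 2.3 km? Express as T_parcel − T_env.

-4.86°C (parcel cooler than environment)

Parcel:
  Dry to 800 m: -9.6 × 0.7 km = -6.72°C, so T = -2.82°C.
  Saturated to 2300 m: -5.9 × 1.5 km = -8.85°C, so T = -11.67°C.
Environment:
  Environment, lower layer to 2000 m: -5.1 × 1.9 km = -9.69°C, so T = -5.79°C.
  Environment, upper layer to 2300 m: -3.4 × 0.3 km = -1.02°C, so T = -6.81°C.
T_parcel − T_env = -11.67 − (-6.81) = -4.86°C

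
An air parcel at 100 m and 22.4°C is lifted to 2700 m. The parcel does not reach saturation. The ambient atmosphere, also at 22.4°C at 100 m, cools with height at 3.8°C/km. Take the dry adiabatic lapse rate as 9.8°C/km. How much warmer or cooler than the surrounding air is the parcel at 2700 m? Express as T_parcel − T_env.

-15.6°C (parcel cooler than environment)

Parcel:
  100 → 2700 m (dry, 9.8°C/km): ΔT = -9.8 × 2.6 = -25.48°C → T = -3.08°C
Environment:
  100 → 2700 m (environment, 3.8°C/km): ΔT = -3.8 × 2.6 = -9.88°C → T = 12.52°C
T_parcel − T_env = -3.08 − 12.52 = -15.6°C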